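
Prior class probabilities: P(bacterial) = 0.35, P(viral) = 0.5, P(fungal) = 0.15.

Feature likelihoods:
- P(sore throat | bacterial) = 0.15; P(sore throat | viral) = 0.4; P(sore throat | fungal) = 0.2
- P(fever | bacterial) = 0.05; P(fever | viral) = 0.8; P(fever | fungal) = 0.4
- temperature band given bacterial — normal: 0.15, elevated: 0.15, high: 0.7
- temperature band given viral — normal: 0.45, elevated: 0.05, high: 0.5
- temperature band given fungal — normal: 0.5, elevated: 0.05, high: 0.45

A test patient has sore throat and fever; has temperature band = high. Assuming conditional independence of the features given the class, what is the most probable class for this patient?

bacterial: 0.35 × 0.15 × 0.05 × 0.7 = 0.0018375
viral: 0.5 × 0.4 × 0.8 × 0.5 = 0.08
fungal: 0.15 × 0.2 × 0.4 × 0.45 = 0.0054
Highest score → viral.

viral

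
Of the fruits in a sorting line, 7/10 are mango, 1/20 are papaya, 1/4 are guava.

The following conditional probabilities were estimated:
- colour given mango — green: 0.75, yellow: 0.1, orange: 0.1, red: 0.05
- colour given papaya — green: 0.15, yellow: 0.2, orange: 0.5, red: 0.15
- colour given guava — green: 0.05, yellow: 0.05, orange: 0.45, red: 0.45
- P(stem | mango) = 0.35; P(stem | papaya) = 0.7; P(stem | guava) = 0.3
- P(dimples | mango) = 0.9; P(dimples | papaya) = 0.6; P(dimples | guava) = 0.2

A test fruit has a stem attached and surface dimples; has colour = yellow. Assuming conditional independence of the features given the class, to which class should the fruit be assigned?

mango: 0.7 × 0.1 × 0.35 × 0.9 = 0.02205
papaya: 0.05 × 0.2 × 0.7 × 0.6 = 0.0042
guava: 0.25 × 0.05 × 0.3 × 0.2 = 0.00075
Highest score → mango.

mango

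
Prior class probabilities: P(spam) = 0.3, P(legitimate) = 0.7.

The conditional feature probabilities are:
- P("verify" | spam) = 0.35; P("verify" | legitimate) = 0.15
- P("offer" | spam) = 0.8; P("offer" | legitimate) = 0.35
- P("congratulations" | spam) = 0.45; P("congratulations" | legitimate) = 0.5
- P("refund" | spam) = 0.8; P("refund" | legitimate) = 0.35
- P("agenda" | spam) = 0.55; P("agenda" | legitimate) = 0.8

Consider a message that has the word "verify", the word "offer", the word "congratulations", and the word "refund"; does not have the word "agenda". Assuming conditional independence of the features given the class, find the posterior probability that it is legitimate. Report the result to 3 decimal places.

0.086

spam: 0.3 × 0.35 × 0.8 × 0.45 × 0.8 × (1−0.55) = 0.013608
legitimate: 0.7 × 0.15 × 0.35 × 0.5 × 0.35 × (1−0.8) = 0.00128625
P(legitimate | x) = 0.00128625 / 0.01489425 ≈ 0.086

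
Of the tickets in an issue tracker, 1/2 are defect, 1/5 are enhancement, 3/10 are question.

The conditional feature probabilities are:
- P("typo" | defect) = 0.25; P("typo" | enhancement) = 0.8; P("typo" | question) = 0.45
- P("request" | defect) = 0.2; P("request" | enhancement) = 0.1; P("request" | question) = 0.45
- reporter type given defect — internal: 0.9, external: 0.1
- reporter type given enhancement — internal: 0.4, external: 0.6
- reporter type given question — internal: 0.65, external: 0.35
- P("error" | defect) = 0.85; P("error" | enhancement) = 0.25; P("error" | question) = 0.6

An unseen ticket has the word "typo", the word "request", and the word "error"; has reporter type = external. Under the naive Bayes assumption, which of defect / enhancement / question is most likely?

defect: 0.5 × 0.25 × 0.2 × 0.1 × 0.85 = 0.002125
enhancement: 0.2 × 0.8 × 0.1 × 0.6 × 0.25 = 0.0024
question: 0.3 × 0.45 × 0.45 × 0.35 × 0.6 = 0.0127575
Highest score → question.

question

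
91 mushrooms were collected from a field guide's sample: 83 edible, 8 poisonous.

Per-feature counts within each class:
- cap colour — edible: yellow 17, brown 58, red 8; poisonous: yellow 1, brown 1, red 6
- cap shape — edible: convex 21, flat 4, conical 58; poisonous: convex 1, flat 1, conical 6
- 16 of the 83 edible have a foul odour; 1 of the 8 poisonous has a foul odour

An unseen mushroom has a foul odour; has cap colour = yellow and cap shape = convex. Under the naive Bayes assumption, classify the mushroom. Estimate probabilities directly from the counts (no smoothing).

edible

edible: (83/91) × (17/83) × (21/83) × (16/83) ≈ 0.00911152
poisonous: (8/91) × (1/8) × (1/8) × (1/8) ≈ 0.000171703
Highest score → edible.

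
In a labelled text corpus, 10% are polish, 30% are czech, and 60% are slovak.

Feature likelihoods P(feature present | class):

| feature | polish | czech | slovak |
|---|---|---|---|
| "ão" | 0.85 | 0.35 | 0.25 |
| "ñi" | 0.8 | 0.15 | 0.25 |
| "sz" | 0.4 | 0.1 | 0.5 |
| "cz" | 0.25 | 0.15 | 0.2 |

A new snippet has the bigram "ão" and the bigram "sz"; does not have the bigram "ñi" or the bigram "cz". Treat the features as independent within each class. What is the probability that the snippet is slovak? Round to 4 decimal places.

0.7801

polish: 0.1 × 0.85 × (1−0.8) × 0.4 × (1−0.25) = 0.0051
czech: 0.3 × 0.35 × (1−0.15) × 0.1 × (1−0.15) = 0.00758625
slovak: 0.6 × 0.25 × (1−0.25) × 0.5 × (1−0.2) = 0.045
P(slovak | x) = 0.045 / 0.05768625 ≈ 0.7801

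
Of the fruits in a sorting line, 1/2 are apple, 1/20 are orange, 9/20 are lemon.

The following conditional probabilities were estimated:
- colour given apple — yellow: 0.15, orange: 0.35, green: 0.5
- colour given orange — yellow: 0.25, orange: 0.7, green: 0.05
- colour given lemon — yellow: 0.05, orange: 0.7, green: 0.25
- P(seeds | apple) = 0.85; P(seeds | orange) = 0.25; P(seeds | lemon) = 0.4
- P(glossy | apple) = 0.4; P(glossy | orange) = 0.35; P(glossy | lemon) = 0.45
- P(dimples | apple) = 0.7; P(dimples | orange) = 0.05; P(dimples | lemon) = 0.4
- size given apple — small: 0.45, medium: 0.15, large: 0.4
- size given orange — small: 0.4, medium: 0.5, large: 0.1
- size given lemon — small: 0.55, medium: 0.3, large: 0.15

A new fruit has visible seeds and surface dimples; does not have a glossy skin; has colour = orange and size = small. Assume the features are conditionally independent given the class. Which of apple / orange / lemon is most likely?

apple: 0.5 × 0.35 × 0.85 × (1−0.4) × 0.7 × 0.45 = 0.02811375
orange: 0.05 × 0.7 × 0.25 × (1−0.35) × 0.05 × 0.4 = 0.00011375
lemon: 0.45 × 0.7 × 0.4 × (1−0.45) × 0.4 × 0.55 = 0.015246
Highest score → apple.

apple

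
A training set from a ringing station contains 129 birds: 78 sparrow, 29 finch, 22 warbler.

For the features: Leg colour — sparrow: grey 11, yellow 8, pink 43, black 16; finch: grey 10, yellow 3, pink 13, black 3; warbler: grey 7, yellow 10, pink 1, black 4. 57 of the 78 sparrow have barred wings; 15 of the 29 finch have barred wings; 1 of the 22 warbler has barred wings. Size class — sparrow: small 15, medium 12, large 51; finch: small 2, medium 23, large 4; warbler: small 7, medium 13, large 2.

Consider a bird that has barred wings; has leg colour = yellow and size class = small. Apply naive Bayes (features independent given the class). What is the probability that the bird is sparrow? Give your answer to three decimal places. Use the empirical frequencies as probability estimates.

sparrow: (78/129) × (8/78) × (57/78) × (15/78) ≈ 0.0087152
finch: (29/129) × (3/29) × (15/29) × (2/29) ≈ 0.000829577
warbler: (22/129) × (10/22) × (1/22) × (7/22) ≈ 0.00112115
P(sparrow | x) = 0.0087152 / 0.010665927 ≈ 0.817

0.817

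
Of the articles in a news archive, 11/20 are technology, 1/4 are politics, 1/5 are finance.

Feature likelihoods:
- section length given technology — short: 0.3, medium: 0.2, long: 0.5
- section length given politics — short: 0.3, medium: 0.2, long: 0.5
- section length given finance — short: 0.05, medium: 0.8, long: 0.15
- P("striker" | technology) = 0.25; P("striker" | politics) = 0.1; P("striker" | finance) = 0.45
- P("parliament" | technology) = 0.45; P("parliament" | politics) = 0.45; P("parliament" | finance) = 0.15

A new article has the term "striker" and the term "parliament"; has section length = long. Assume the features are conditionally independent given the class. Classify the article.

technology

technology: 0.55 × 0.5 × 0.25 × 0.45 = 0.0309375
politics: 0.25 × 0.5 × 0.1 × 0.45 = 0.005625
finance: 0.2 × 0.15 × 0.45 × 0.15 = 0.002025
Highest score → technology.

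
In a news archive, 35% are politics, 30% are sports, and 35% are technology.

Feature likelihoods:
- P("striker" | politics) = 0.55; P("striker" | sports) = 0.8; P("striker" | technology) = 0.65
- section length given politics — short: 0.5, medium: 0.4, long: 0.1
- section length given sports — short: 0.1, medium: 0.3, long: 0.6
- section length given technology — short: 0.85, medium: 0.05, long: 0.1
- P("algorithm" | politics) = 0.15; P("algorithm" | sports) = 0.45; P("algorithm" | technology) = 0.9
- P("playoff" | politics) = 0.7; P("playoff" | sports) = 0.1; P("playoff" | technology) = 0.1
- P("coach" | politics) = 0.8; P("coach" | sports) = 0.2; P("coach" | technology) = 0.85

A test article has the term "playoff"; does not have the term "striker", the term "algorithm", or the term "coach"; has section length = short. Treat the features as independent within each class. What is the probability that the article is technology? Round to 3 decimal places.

0.016

politics: 0.35 × (1−0.55) × 0.5 × (1−0.15) × 0.7 × (1−0.8) = 0.00937125
sports: 0.3 × (1−0.8) × 0.1 × (1−0.45) × 0.1 × (1−0.2) = 0.000264
technology: 0.35 × (1−0.65) × 0.85 × (1−0.9) × 0.1 × (1−0.85) = 0.0001561875
P(technology | x) = 0.0001561875 / 0.0097914375 ≈ 0.016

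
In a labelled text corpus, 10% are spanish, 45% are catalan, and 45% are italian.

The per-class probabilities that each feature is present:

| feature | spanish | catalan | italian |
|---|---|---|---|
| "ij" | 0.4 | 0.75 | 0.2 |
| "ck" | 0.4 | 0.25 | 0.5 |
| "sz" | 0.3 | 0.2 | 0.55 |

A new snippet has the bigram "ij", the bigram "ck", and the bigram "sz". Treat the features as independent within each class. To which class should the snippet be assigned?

spanish: 0.1 × 0.4 × 0.4 × 0.3 = 0.0048
catalan: 0.45 × 0.75 × 0.25 × 0.2 = 0.016875
italian: 0.45 × 0.2 × 0.5 × 0.55 = 0.02475
Highest score → italian.

italian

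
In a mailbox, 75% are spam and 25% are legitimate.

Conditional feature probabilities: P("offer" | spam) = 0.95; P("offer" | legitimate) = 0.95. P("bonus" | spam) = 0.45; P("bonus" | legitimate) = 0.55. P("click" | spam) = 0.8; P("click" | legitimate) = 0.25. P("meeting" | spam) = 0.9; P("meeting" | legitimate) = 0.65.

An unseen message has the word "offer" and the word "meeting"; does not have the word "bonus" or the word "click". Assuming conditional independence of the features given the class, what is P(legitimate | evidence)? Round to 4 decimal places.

spam: 0.75 × 0.95 × (1−0.45) × (1−0.8) × 0.9 = 0.0705375
legitimate: 0.25 × 0.95 × (1−0.55) × (1−0.25) × 0.65 = 0.0521015625
P(legitimate | x) = 0.0521015625 / 0.1226390625 ≈ 0.4248

0.4248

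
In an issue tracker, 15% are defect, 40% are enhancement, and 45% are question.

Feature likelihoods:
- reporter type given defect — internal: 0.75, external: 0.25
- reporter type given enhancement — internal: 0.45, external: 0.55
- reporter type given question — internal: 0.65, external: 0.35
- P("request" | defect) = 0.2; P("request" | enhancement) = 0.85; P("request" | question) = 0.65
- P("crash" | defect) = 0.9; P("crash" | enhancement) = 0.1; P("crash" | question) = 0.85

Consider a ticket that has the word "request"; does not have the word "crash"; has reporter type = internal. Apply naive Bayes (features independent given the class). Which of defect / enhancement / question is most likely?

enhancement

defect: 0.15 × 0.75 × 0.2 × (1−0.9) = 0.00225
enhancement: 0.4 × 0.45 × 0.85 × (1−0.1) = 0.1377
question: 0.45 × 0.65 × 0.65 × (1−0.85) = 0.02851875
Highest score → enhancement.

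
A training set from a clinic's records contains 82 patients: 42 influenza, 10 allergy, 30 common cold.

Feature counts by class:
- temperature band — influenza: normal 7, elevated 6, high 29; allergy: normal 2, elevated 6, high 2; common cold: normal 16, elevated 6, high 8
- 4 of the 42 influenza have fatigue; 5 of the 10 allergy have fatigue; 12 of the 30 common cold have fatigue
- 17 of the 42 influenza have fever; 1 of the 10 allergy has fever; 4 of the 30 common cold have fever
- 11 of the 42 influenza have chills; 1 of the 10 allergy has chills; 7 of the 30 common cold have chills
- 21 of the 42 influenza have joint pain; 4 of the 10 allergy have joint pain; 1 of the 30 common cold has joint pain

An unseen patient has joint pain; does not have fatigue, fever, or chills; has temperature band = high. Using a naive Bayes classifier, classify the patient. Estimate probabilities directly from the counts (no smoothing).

influenza: (42/82) × (29/42) × (38/42) × (25/42) × (31/42) × (21/42) ≈ 0.0702897
allergy: (10/82) × (2/10) × (5/10) × (9/10) × (9/10) × (4/10) ≈ 0.00395122
common cold: (30/82) × (8/30) × (18/30) × (26/30) × (23/30) × (1/30) ≈ 0.00129648
Highest score → influenza.

influenza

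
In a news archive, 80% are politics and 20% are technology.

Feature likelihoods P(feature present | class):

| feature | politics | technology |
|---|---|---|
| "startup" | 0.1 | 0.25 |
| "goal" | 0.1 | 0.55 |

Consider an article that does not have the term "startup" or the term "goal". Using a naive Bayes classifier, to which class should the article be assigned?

politics: 0.8 × (1−0.1) × (1−0.1) = 0.648
technology: 0.2 × (1−0.25) × (1−0.55) = 0.0675
Highest score → politics.

politics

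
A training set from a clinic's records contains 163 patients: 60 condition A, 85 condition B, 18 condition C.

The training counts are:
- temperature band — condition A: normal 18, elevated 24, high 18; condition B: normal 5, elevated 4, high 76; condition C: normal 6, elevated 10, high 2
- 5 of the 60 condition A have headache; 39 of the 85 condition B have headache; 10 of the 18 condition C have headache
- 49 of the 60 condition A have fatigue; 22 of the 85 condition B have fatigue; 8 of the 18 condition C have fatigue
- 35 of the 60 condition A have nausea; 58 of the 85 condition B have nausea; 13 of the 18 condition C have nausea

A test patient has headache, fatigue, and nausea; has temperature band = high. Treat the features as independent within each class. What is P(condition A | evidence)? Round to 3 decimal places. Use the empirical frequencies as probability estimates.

condition A: (60/163) × (18/60) × (5/60) × (49/60) × (35/60) ≈ 0.00438395
condition B: (85/163) × (76/85) × (39/85) × (22/85) × (58/85) ≈ 0.037782
condition C: (18/163) × (2/18) × (10/18) × (8/18) × (13/18) ≈ 0.00218805
P(condition A | x) = 0.00438395 / 0.044354 ≈ 0.099

0.099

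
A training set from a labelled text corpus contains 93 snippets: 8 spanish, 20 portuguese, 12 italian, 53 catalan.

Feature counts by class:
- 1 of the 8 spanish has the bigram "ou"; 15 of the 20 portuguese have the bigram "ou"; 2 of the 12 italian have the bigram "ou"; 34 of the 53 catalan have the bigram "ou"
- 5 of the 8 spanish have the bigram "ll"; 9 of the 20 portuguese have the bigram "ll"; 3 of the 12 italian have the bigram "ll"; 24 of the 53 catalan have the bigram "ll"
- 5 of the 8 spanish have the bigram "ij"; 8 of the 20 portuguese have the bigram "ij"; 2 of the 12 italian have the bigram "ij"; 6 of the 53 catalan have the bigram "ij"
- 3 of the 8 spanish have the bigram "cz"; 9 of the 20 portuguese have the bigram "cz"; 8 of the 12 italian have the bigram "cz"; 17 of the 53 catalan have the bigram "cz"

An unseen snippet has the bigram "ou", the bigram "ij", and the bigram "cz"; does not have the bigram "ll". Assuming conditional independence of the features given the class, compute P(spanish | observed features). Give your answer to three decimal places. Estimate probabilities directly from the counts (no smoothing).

0.036

spanish: (8/93) × (1/8) × (3/8) × (5/8) × (3/8) ≈ 0.00094506
portuguese: (20/93) × (15/20) × (11/20) × (8/20) × (9/20) ≈ 0.0159677
italian: (12/93) × (2/12) × (9/12) × (2/12) × (8/12) ≈ 0.00179211
catalan: (53/93) × (34/53) × (29/53) × (6/53) × (17/53) ≈ 0.00726384
P(spanish | x) = 0.00094506 / 0.02596871 ≈ 0.036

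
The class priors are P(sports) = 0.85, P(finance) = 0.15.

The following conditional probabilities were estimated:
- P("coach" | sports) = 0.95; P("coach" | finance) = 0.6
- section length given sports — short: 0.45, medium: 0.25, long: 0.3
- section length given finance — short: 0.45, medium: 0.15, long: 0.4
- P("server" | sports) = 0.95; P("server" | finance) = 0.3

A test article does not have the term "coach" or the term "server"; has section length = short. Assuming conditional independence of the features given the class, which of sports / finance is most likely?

finance

sports: 0.85 × (1−0.95) × 0.45 × (1−0.95) = 0.00095625
finance: 0.15 × (1−0.6) × 0.45 × (1−0.3) = 0.0189
Highest score → finance.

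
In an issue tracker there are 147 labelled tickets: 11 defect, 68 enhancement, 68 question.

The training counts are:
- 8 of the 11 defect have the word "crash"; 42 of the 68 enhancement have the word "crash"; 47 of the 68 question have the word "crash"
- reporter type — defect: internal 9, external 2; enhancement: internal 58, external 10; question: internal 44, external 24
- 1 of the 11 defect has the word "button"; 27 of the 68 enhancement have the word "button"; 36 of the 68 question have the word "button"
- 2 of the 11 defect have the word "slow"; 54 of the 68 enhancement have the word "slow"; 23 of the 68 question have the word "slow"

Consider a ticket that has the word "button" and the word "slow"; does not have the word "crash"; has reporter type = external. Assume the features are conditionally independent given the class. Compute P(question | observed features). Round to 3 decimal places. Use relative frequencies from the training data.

defect: (11/147) × (3/11) × (2/11) × (1/11) × (2/11) ≈ 0.0000613318
enhancement: (68/147) × (26/68) × (10/68) × (27/68) × (54/68) ≈ 0.00820138
question: (68/147) × (21/68) × (24/68) × (36/68) × (23/68) ≈ 0.00902852
P(question | x) = 0.00902852 / 0.0172912318 ≈ 0.522

0.522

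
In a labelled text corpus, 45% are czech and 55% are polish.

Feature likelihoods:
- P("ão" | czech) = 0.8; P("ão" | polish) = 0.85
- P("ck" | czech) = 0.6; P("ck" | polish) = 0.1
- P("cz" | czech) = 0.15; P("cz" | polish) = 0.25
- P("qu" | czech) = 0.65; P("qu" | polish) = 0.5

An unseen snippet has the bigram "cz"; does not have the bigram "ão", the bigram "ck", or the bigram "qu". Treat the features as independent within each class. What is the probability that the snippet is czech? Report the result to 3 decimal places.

0.169

czech: 0.45 × (1−0.8) × (1−0.6) × 0.15 × (1−0.65) = 0.00189
polish: 0.55 × (1−0.85) × (1−0.1) × 0.25 × (1−0.5) = 0.00928125
P(czech | x) = 0.00189 / 0.01117125 ≈ 0.169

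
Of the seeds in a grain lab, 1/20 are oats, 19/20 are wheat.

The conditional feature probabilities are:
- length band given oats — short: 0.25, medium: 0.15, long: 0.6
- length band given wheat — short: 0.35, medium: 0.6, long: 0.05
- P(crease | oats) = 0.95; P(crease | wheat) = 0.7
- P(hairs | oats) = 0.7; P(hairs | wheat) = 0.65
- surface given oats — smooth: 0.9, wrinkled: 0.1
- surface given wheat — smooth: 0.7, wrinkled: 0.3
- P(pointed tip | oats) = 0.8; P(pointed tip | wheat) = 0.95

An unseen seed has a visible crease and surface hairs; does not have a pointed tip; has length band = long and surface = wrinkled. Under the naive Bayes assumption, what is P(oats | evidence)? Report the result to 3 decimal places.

0.552

oats: 0.05 × 0.6 × 0.95 × 0.7 × 0.1 × (1−0.8) = 0.000399
wheat: 0.95 × 0.05 × 0.7 × 0.65 × 0.3 × (1−0.95) = 0.0003241875
P(oats | x) = 0.000399 / 0.0007231875 ≈ 0.552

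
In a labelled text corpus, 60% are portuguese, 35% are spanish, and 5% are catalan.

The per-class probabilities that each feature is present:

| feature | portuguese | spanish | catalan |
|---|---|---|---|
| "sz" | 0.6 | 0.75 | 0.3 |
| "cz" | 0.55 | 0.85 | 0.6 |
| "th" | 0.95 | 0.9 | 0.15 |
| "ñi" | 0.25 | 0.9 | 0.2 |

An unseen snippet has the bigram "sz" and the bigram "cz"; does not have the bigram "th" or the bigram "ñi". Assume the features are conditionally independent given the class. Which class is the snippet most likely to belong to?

portuguese: 0.6 × 0.6 × 0.55 × (1−0.95) × (1−0.25) = 0.007425
spanish: 0.35 × 0.75 × 0.85 × (1−0.9) × (1−0.9) = 0.00223125
catalan: 0.05 × 0.3 × 0.6 × (1−0.15) × (1−0.2) = 0.00612
Highest score → portuguese.

portuguese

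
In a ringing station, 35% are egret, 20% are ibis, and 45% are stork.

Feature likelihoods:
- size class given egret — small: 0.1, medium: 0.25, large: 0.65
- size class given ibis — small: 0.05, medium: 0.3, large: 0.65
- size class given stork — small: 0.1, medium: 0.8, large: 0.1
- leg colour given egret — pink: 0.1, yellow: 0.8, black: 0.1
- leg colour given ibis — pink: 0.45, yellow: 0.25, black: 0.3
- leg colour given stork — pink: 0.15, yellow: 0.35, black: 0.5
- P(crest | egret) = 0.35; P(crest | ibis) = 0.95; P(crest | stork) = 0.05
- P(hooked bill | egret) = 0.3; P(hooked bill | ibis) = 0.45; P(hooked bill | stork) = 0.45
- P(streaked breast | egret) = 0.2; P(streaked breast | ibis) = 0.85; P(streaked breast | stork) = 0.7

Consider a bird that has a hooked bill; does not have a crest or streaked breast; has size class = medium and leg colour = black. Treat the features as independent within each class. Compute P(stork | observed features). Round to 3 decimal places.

egret: 0.35 × 0.25 × 0.1 × (1−0.35) × 0.3 × (1−0.2) = 0.001365
ibis: 0.2 × 0.3 × 0.3 × (1−0.95) × 0.45 × (1−0.85) = 0.00006075
stork: 0.45 × 0.8 × 0.5 × (1−0.05) × 0.45 × (1−0.7) = 0.023085
P(stork | x) = 0.023085 / 0.02451075 ≈ 0.942

0.942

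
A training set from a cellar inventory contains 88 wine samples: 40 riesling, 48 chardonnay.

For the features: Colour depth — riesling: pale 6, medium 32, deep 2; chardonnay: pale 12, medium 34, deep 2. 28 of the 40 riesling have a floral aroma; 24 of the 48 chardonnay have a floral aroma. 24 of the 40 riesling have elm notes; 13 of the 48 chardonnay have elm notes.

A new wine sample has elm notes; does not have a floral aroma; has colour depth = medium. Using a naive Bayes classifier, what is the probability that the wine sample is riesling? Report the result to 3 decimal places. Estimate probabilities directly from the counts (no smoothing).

0.556

riesling: (40/88) × (32/40) × (12/40) × (24/40) ≈ 0.0654545
chardonnay: (48/88) × (34/48) × (24/48) × (13/48) ≈ 0.0523201
P(riesling | x) = 0.0654545 / 0.1177746 ≈ 0.556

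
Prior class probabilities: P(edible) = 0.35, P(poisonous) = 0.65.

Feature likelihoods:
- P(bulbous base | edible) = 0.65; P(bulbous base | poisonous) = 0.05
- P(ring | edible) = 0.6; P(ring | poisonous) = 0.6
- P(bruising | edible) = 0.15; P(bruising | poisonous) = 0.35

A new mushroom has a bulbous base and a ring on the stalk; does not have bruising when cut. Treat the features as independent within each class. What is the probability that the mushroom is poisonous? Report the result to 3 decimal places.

0.098

edible: 0.35 × 0.65 × 0.6 × (1−0.15) = 0.116025
poisonous: 0.65 × 0.05 × 0.6 × (1−0.35) = 0.012675
P(poisonous | x) = 0.012675 / 0.1287 ≈ 0.098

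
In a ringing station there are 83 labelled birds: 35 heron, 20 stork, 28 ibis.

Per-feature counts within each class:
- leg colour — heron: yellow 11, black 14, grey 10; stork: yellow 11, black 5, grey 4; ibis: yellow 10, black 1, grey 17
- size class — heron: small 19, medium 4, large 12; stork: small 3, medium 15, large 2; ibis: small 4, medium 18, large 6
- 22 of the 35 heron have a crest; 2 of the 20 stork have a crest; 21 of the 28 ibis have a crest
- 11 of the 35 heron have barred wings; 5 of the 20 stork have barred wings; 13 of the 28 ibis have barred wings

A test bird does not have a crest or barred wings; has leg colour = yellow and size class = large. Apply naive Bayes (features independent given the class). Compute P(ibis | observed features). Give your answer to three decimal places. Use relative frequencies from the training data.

heron: (35/83) × (11/35) × (12/35) × (13/35) × (24/35) ≈ 0.011573
stork: (20/83) × (11/20) × (2/20) × (18/20) × (15/20) ≈ 0.00894578
ibis: (28/83) × (10/28) × (6/28) × (7/28) × (15/28) ≈ 0.00345771
P(ibis | x) = 0.00345771 / 0.02397649 ≈ 0.144

0.144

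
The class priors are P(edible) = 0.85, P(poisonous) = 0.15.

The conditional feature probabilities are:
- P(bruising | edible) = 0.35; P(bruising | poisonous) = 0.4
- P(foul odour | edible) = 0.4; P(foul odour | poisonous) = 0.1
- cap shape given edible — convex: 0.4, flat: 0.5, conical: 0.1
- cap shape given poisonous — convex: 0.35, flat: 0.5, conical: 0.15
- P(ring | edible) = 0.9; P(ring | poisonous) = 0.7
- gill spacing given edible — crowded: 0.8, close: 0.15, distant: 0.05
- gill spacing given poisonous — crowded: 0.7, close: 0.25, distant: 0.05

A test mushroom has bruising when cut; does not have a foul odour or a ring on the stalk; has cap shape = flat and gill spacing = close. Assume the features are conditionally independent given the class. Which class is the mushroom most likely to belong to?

edible: 0.85 × 0.35 × (1−0.4) × 0.5 × (1−0.9) × 0.15 = 0.00133875
poisonous: 0.15 × 0.4 × (1−0.1) × 0.5 × (1−0.7) × 0.25 = 0.002025
Highest score → poisonous.

poisonous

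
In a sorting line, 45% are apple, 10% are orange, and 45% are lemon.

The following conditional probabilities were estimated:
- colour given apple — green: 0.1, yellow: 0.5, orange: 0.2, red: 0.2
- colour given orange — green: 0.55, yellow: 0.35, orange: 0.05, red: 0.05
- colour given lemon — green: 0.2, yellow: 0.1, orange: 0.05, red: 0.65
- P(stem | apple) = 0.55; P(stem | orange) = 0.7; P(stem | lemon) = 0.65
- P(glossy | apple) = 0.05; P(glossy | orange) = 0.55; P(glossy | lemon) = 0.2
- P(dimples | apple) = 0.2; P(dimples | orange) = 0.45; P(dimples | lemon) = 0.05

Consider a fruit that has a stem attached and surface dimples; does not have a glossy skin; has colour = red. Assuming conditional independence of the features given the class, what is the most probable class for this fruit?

apple

apple: 0.45 × 0.2 × 0.55 × (1−0.05) × 0.2 = 0.009405
orange: 0.1 × 0.05 × 0.7 × (1−0.55) × 0.45 = 0.00070875
lemon: 0.45 × 0.65 × 0.65 × (1−0.2) × 0.05 = 0.007605
Highest score → apple.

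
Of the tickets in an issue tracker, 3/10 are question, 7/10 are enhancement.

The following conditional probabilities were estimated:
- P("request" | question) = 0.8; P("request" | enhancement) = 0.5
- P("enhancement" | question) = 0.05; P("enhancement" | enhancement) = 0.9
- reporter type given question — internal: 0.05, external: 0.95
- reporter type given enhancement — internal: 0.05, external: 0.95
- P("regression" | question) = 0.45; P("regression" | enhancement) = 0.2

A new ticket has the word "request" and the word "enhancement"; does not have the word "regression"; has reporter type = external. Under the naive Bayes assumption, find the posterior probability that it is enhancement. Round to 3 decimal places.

question: 0.3 × 0.8 × 0.05 × 0.95 × (1−0.45) = 0.00627
enhancement: 0.7 × 0.5 × 0.9 × 0.95 × (1−0.2) = 0.2394
P(enhancement | x) = 0.2394 / 0.24567 ≈ 0.974

0.974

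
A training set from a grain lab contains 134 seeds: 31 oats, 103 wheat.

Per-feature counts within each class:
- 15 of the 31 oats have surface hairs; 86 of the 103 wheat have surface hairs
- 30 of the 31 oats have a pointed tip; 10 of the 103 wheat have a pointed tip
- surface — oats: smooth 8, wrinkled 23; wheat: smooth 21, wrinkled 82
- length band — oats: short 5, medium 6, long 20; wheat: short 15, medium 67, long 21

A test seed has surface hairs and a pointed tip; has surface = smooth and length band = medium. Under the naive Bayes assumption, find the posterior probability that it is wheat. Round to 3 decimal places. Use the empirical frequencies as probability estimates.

oats: (31/134) × (15/31) × (30/31) × (8/31) × (6/31) ≈ 0.00541083
wheat: (103/134) × (86/103) × (10/103) × (21/103) × (67/103) ≈ 0.00826373
P(wheat | x) = 0.00826373 / 0.01367456 ≈ 0.604

0.604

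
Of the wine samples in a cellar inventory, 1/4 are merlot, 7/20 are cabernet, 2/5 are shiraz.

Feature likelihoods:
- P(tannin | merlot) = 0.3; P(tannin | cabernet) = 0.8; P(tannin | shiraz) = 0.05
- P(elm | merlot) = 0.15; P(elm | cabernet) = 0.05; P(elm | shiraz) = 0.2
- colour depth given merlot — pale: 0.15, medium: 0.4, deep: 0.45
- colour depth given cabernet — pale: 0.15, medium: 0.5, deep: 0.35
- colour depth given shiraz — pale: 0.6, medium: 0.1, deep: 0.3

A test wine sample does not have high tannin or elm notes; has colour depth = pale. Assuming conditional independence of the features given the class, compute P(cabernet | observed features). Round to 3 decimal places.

0.046

merlot: 0.25 × (1−0.3) × (1−0.15) × 0.15 = 0.0223125
cabernet: 0.35 × (1−0.8) × (1−0.05) × 0.15 = 0.009975
shiraz: 0.4 × (1−0.05) × (1−0.2) × 0.6 = 0.1824
P(cabernet | x) = 0.009975 / 0.2146875 ≈ 0.046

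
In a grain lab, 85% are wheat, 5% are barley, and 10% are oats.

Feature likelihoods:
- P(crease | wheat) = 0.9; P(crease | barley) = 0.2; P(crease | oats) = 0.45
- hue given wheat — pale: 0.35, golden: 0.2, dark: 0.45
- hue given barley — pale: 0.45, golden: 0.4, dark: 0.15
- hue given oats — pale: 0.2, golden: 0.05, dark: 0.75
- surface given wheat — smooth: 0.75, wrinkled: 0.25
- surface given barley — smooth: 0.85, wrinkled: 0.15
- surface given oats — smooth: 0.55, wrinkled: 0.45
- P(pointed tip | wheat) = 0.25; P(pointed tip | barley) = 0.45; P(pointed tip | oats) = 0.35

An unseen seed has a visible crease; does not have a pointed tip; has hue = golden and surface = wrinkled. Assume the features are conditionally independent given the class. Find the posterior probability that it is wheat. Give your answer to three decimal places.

0.967

wheat: 0.85 × 0.9 × 0.2 × 0.25 × (1−0.25) = 0.0286875
barley: 0.05 × 0.2 × 0.4 × 0.15 × (1−0.45) = 0.00033
oats: 0.1 × 0.45 × 0.05 × 0.45 × (1−0.35) = 0.000658125
P(wheat | x) = 0.0286875 / 0.029675625 ≈ 0.967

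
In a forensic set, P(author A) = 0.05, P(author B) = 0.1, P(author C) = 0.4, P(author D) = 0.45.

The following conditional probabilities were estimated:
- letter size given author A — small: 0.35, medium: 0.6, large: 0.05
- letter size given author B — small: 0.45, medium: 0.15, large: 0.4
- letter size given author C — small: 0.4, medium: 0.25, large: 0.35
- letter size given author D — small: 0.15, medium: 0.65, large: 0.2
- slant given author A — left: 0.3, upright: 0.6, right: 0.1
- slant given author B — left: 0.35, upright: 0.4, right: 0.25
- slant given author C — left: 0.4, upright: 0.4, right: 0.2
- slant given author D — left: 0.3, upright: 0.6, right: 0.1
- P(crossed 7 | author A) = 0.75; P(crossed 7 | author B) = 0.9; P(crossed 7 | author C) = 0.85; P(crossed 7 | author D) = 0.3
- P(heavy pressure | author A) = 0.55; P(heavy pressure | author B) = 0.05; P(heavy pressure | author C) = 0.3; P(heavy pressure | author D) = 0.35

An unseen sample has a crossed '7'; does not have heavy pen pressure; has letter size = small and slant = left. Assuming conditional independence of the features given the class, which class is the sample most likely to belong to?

author A: 0.05 × 0.35 × 0.3 × 0.75 × (1−0.55) = 0.001771875
author B: 0.1 × 0.45 × 0.35 × 0.9 × (1−0.05) = 0.01346625
author C: 0.4 × 0.4 × 0.4 × 0.85 × (1−0.3) = 0.03808
author D: 0.45 × 0.15 × 0.3 × 0.3 × (1−0.35) = 0.00394875
Highest score → author C.

author C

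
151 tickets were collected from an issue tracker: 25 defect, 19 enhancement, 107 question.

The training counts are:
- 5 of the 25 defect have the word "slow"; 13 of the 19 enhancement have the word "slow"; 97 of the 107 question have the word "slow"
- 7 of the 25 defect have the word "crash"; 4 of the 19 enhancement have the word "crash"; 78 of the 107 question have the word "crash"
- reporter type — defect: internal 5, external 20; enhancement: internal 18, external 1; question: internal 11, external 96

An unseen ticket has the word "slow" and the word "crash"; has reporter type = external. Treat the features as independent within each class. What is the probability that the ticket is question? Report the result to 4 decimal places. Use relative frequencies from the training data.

0.9805

defect: (25/151) × (5/25) × (7/25) × (20/25) ≈ 0.00741722
enhancement: (19/151) × (13/19) × (4/19) × (1/19) ≈ 0.000953936
question: (107/151) × (97/107) × (78/107) × (96/107) ≈ 0.420139
P(question | x) = 0.420139 / 0.428510156 ≈ 0.9805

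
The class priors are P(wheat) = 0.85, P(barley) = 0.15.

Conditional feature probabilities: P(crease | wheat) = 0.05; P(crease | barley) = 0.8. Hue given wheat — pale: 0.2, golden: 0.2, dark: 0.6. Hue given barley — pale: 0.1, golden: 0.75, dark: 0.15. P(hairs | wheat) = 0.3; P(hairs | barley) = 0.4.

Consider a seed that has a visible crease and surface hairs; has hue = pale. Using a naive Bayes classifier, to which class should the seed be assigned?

wheat: 0.85 × 0.05 × 0.2 × 0.3 = 0.00255
barley: 0.15 × 0.8 × 0.1 × 0.4 = 0.0048
Highest score → barley.

barley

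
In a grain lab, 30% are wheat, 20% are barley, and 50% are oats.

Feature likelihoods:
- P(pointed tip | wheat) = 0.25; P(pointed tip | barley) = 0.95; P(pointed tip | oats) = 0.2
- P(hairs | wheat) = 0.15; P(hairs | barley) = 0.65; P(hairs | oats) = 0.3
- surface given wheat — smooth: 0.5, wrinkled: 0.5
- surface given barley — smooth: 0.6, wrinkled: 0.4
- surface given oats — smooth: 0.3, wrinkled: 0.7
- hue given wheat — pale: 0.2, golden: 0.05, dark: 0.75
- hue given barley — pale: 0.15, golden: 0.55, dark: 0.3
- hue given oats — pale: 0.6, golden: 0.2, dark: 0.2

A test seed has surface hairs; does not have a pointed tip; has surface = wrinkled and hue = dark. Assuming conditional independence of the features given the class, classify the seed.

oats

wheat: 0.3 × (1−0.25) × 0.15 × 0.5 × 0.75 = 0.01265625
barley: 0.2 × (1−0.95) × 0.65 × 0.4 × 0.3 = 0.00078
oats: 0.5 × (1−0.2) × 0.3 × 0.7 × 0.2 = 0.0168
Highest score → oats.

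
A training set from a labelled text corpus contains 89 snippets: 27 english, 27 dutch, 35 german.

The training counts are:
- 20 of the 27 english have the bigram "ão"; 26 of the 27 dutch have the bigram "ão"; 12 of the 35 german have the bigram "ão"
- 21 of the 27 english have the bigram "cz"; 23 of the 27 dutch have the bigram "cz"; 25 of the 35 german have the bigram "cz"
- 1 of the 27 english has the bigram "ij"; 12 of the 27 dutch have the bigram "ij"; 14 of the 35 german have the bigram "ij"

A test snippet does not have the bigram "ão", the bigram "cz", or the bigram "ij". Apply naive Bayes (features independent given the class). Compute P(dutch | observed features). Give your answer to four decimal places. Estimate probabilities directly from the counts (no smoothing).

0.0149

english: (27/89) × (7/27) × (6/27) × (26/27) ≈ 0.0168308
dutch: (27/89) × (1/27) × (4/27) × (15/27) ≈ 0.00092477
german: (35/89) × (23/35) × (10/35) × (21/35) ≈ 0.0443018
P(dutch | x) = 0.00092477 / 0.06205737 ≈ 0.0149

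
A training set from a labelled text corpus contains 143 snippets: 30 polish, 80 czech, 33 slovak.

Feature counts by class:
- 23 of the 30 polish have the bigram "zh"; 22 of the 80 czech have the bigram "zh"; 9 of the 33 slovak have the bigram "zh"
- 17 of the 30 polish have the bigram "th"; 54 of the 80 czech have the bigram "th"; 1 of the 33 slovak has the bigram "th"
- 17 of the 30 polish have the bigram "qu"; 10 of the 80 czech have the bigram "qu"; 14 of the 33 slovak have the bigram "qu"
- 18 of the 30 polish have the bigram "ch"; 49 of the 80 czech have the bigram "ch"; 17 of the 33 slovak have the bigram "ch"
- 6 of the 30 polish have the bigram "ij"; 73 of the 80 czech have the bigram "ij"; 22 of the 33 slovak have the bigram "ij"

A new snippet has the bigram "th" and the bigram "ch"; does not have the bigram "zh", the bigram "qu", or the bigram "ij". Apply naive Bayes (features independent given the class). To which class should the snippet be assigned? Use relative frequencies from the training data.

czech

polish: (30/143) × (7/30) × (17/30) × (13/30) × (18/30) × (24/30) ≈ 0.0057697
czech: (80/143) × (58/80) × (54/80) × (70/80) × (49/80) × (7/80) ≈ 0.0128386
slovak: (33/143) × (24/33) × (1/33) × (19/33) × (17/33) × (11/33) ≈ 0.000502822
Highest score → czech.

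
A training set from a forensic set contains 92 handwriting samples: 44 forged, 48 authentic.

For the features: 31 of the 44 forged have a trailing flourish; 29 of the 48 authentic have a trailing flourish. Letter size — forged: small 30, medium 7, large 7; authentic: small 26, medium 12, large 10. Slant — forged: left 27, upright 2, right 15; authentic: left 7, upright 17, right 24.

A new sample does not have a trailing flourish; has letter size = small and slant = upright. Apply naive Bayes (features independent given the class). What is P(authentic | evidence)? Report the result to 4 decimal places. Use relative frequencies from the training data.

forged: (44/92) × (13/44) × (30/44) × (2/44) ≈ 0.00437927
authentic: (48/92) × (19/48) × (26/48) × (17/48) ≈ 0.0396192
P(authentic | x) = 0.0396192 / 0.04399847 ≈ 0.9005

0.9005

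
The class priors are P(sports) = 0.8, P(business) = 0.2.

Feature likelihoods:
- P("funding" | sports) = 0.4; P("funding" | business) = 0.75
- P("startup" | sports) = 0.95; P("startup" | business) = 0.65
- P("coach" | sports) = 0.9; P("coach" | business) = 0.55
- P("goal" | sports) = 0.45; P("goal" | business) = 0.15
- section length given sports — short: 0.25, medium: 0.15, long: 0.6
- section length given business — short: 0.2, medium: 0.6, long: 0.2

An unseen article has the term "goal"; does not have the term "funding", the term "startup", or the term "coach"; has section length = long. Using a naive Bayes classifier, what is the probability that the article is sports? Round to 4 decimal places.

0.7328

sports: 0.8 × (1−0.4) × (1−0.95) × (1−0.9) × 0.45 × 0.6 = 0.000648
business: 0.2 × (1−0.75) × (1−0.65) × (1−0.55) × 0.15 × 0.2 = 0.00023625
P(sports | x) = 0.000648 / 0.00088425 ≈ 0.7328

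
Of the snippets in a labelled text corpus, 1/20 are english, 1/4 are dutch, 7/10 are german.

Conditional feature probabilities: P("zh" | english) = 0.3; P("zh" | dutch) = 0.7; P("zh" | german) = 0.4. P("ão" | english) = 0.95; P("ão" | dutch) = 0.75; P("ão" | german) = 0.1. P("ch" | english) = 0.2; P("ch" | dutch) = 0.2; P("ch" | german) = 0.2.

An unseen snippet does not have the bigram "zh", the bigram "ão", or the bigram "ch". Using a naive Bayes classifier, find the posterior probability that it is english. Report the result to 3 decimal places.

0.004

english: 0.05 × (1−0.3) × (1−0.95) × (1−0.2) = 0.0014
dutch: 0.25 × (1−0.7) × (1−0.75) × (1−0.2) = 0.015
german: 0.7 × (1−0.4) × (1−0.1) × (1−0.2) = 0.3024
P(english | x) = 0.0014 / 0.3188 ≈ 0.004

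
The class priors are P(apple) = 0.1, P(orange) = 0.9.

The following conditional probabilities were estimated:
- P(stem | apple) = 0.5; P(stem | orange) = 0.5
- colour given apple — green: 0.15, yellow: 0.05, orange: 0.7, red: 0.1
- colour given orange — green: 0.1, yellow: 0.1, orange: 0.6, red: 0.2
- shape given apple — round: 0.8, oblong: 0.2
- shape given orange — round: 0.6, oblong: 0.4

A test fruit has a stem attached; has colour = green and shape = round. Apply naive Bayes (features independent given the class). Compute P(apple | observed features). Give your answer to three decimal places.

0.182

apple: 0.1 × 0.5 × 0.15 × 0.8 = 0.006
orange: 0.9 × 0.5 × 0.1 × 0.6 = 0.027
P(apple | x) = 0.006 / 0.033 ≈ 0.182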